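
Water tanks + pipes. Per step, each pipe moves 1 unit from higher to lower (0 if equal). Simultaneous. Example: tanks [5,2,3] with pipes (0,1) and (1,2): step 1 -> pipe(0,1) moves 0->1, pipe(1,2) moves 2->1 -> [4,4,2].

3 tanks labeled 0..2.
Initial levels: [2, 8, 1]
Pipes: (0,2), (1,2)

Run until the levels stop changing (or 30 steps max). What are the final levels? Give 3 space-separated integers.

Answer: 3 3 5

Derivation:
Step 1: flows [0->2,1->2] -> levels [1 7 3]
Step 2: flows [2->0,1->2] -> levels [2 6 3]
Step 3: flows [2->0,1->2] -> levels [3 5 3]
Step 4: flows [0=2,1->2] -> levels [3 4 4]
Step 5: flows [2->0,1=2] -> levels [4 4 3]
Step 6: flows [0->2,1->2] -> levels [3 3 5]
Step 7: flows [2->0,2->1] -> levels [4 4 3]
  -> period-2 cycle: step 7 state = step 5 state; never stabilizes
  -> state at step 30: (30-5) mod 2 = 1, same as step 6 -> [3 3 5]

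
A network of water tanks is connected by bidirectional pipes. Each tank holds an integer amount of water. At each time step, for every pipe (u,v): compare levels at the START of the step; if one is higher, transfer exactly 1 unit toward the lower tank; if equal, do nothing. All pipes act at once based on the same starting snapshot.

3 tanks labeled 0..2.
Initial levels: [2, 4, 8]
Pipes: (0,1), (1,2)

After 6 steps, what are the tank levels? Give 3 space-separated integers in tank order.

Step 1: flows [1->0,2->1] -> levels [3 4 7]
Step 2: flows [1->0,2->1] -> levels [4 4 6]
Step 3: flows [0=1,2->1] -> levels [4 5 5]
Step 4: flows [1->0,1=2] -> levels [5 4 5]
Step 5: flows [0->1,2->1] -> levels [4 6 4]
Step 6: flows [1->0,1->2] -> levels [5 4 5]

Answer: 5 4 5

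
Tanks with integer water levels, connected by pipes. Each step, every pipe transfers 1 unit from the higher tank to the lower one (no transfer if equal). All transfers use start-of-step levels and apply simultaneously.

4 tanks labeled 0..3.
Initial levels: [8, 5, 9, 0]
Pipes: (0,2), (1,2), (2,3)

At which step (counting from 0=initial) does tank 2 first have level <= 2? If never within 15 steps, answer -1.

Answer: -1

Derivation:
Step 1: flows [2->0,2->1,2->3] -> levels [9 6 6 1]
Step 2: flows [0->2,1=2,2->3] -> levels [8 6 6 2]
Step 3: flows [0->2,1=2,2->3] -> levels [7 6 6 3]
Step 4: flows [0->2,1=2,2->3] -> levels [6 6 6 4]
Step 5: flows [0=2,1=2,2->3] -> levels [6 6 5 5]
Step 6: flows [0->2,1->2,2=3] -> levels [5 5 7 5]
Step 7: flows [2->0,2->1,2->3] -> levels [6 6 4 6]
Step 8: flows [0->2,1->2,3->2] -> levels [5 5 7 5]
  -> period-2 cycle (repeats step 6); tank 2 never drops to <=2
Tank 2 never reaches <=2 within 15 steps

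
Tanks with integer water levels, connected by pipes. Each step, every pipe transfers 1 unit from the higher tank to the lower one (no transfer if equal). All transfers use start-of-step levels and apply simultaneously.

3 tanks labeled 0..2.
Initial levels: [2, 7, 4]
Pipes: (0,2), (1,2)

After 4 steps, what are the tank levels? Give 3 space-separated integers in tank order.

Step 1: flows [2->0,1->2] -> levels [3 6 4]
Step 2: flows [2->0,1->2] -> levels [4 5 4]
Step 3: flows [0=2,1->2] -> levels [4 4 5]
Step 4: flows [2->0,2->1] -> levels [5 5 3]

Answer: 5 5 3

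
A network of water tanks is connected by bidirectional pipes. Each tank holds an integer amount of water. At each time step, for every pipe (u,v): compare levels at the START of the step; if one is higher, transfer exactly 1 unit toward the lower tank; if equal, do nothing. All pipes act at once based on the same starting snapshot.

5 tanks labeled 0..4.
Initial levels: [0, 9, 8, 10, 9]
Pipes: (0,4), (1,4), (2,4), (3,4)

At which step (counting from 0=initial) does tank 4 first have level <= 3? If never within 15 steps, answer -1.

Answer: -1

Derivation:
Step 1: flows [4->0,1=4,4->2,3->4] -> levels [1 9 9 9 8]
Step 2: flows [4->0,1->4,2->4,3->4] -> levels [2 8 8 8 10]
Step 3: flows [4->0,4->1,4->2,4->3] -> levels [3 9 9 9 6]
Step 4: flows [4->0,1->4,2->4,3->4] -> levels [4 8 8 8 8]
Step 5: flows [4->0,1=4,2=4,3=4] -> levels [5 8 8 8 7]
Step 6: flows [4->0,1->4,2->4,3->4] -> levels [6 7 7 7 9]
Step 7: flows [4->0,4->1,4->2,4->3] -> levels [7 8 8 8 5]
Step 8: flows [0->4,1->4,2->4,3->4] -> levels [6 7 7 7 9]
  -> period-2 cycle (repeats step 6); tank 4 never drops to <=3
Tank 4 never reaches <=3 within 15 steps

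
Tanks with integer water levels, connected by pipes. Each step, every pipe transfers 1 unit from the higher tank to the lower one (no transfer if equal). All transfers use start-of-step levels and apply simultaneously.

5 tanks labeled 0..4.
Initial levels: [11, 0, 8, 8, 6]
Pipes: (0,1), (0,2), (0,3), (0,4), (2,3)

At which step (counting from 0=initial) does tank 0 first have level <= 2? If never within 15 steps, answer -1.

Answer: -1

Derivation:
Step 1: flows [0->1,0->2,0->3,0->4,2=3] -> levels [7 1 9 9 7]
Step 2: flows [0->1,2->0,3->0,0=4,2=3] -> levels [8 2 8 8 7]
Step 3: flows [0->1,0=2,0=3,0->4,2=3] -> levels [6 3 8 8 8]
Step 4: flows [0->1,2->0,3->0,4->0,2=3] -> levels [8 4 7 7 7]
Step 5: flows [0->1,0->2,0->3,0->4,2=3] -> levels [4 5 8 8 8]
Step 6: flows [1->0,2->0,3->0,4->0,2=3] -> levels [8 4 7 7 7]
  -> period-2 cycle (repeats step 4); tank 0 never drops to <=2
Tank 0 never reaches <=2 within 15 steps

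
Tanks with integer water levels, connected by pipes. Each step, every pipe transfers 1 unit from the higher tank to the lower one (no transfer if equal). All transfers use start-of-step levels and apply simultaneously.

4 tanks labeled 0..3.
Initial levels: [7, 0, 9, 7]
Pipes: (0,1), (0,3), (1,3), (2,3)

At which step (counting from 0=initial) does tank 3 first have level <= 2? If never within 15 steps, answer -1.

Step 1: flows [0->1,0=3,3->1,2->3] -> levels [6 2 8 7]
Step 2: flows [0->1,3->0,3->1,2->3] -> levels [6 4 7 6]
Step 3: flows [0->1,0=3,3->1,2->3] -> levels [5 6 6 6]
Step 4: flows [1->0,3->0,1=3,2=3] -> levels [7 5 6 5]
Step 5: flows [0->1,0->3,1=3,2->3] -> levels [5 6 5 7]
Step 6: flows [1->0,3->0,3->1,3->2] -> levels [7 6 6 4]
Step 7: flows [0->1,0->3,1->3,2->3] -> levels [5 6 5 7]
  -> period-2 cycle (repeats step 5); tank 3 never drops to <=2
Tank 3 never reaches <=2 within 15 steps

Answer: -1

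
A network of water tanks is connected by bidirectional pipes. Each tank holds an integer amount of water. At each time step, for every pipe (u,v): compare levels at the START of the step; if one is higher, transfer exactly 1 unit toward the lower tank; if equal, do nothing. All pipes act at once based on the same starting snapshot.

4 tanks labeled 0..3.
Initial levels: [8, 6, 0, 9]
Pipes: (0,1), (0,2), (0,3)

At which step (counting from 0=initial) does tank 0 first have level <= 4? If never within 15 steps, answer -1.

Answer: 5

Derivation:
Step 1: flows [0->1,0->2,3->0] -> levels [7 7 1 8]
Step 2: flows [0=1,0->2,3->0] -> levels [7 7 2 7]
Step 3: flows [0=1,0->2,0=3] -> levels [6 7 3 7]
Step 4: flows [1->0,0->2,3->0] -> levels [7 6 4 6]
Step 5: flows [0->1,0->2,0->3] -> levels [4 7 5 7]
Tank 0 first reaches <=4 at step 5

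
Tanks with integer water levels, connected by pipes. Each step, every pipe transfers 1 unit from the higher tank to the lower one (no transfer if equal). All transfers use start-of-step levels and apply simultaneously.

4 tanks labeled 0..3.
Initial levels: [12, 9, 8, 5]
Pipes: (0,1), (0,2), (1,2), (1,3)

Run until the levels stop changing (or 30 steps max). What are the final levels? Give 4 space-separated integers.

Answer: 8 10 8 8

Derivation:
Step 1: flows [0->1,0->2,1->2,1->3] -> levels [10 8 10 6]
Step 2: flows [0->1,0=2,2->1,1->3] -> levels [9 9 9 7]
Step 3: flows [0=1,0=2,1=2,1->3] -> levels [9 8 9 8]
Step 4: flows [0->1,0=2,2->1,1=3] -> levels [8 10 8 8]
Step 5: flows [1->0,0=2,1->2,1->3] -> levels [9 7 9 9]
Step 6: flows [0->1,0=2,2->1,3->1] -> levels [8 10 8 8]
  -> period-2 cycle: step 6 state = step 4 state; never stabilizes
  -> state at step 30: (30-4) mod 2 = 0, same as step 4 -> [8 10 8 8]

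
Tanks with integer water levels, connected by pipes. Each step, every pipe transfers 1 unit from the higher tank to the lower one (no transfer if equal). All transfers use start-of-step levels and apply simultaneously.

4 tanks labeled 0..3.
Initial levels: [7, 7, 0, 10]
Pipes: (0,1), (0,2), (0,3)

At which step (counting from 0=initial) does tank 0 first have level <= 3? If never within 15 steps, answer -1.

Step 1: flows [0=1,0->2,3->0] -> levels [7 7 1 9]
Step 2: flows [0=1,0->2,3->0] -> levels [7 7 2 8]
Step 3: flows [0=1,0->2,3->0] -> levels [7 7 3 7]
Step 4: flows [0=1,0->2,0=3] -> levels [6 7 4 7]
Step 5: flows [1->0,0->2,3->0] -> levels [7 6 5 6]
Step 6: flows [0->1,0->2,0->3] -> levels [4 7 6 7]
Step 7: flows [1->0,2->0,3->0] -> levels [7 6 5 6]
  -> period-2 cycle (repeats step 5); tank 0 never drops to <=3
Tank 0 never reaches <=3 within 15 steps

Answer: -1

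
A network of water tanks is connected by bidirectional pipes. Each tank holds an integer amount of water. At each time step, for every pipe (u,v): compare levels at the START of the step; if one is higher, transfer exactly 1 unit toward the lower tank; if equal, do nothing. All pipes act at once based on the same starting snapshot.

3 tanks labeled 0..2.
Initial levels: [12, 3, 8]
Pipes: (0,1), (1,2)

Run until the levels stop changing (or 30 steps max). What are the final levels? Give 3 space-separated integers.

Step 1: flows [0->1,2->1] -> levels [11 5 7]
Step 2: flows [0->1,2->1] -> levels [10 7 6]
Step 3: flows [0->1,1->2] -> levels [9 7 7]
Step 4: flows [0->1,1=2] -> levels [8 8 7]
Step 5: flows [0=1,1->2] -> levels [8 7 8]
Step 6: flows [0->1,2->1] -> levels [7 9 7]
Step 7: flows [1->0,1->2] -> levels [8 7 8]
  -> period-2 cycle: step 7 state = step 5 state; never stabilizes
  -> state at step 30: (30-5) mod 2 = 1, same as step 6 -> [7 9 7]

Answer: 7 9 7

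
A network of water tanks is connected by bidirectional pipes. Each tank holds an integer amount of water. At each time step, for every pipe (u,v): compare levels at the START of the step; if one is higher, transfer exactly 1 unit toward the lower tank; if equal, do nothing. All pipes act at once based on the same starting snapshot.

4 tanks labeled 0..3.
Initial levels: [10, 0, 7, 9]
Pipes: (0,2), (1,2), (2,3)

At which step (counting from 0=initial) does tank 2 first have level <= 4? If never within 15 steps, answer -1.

Answer: -1

Derivation:
Step 1: flows [0->2,2->1,3->2] -> levels [9 1 8 8]
Step 2: flows [0->2,2->1,2=3] -> levels [8 2 8 8]
Step 3: flows [0=2,2->1,2=3] -> levels [8 3 7 8]
Step 4: flows [0->2,2->1,3->2] -> levels [7 4 8 7]
Step 5: flows [2->0,2->1,2->3] -> levels [8 5 5 8]
Step 6: flows [0->2,1=2,3->2] -> levels [7 5 7 7]
Step 7: flows [0=2,2->1,2=3] -> levels [7 6 6 7]
Step 8: flows [0->2,1=2,3->2] -> levels [6 6 8 6]
Step 9: flows [2->0,2->1,2->3] -> levels [7 7 5 7]
Step 10: flows [0->2,1->2,3->2] -> levels [6 6 8 6]
  -> period-2 cycle (repeats step 8); tank 2 never drops to <=4
Tank 2 never reaches <=4 within 15 steps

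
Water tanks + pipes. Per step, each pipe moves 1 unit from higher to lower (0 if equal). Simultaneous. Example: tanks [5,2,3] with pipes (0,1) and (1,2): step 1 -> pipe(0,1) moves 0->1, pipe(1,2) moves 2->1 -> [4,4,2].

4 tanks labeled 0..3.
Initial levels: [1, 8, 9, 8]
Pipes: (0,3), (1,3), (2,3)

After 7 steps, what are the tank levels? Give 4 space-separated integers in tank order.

Step 1: flows [3->0,1=3,2->3] -> levels [2 8 8 8]
Step 2: flows [3->0,1=3,2=3] -> levels [3 8 8 7]
Step 3: flows [3->0,1->3,2->3] -> levels [4 7 7 8]
Step 4: flows [3->0,3->1,3->2] -> levels [5 8 8 5]
Step 5: flows [0=3,1->3,2->3] -> levels [5 7 7 7]
Step 6: flows [3->0,1=3,2=3] -> levels [6 7 7 6]
Step 7: flows [0=3,1->3,2->3] -> levels [6 6 6 8]

Answer: 6 6 6 8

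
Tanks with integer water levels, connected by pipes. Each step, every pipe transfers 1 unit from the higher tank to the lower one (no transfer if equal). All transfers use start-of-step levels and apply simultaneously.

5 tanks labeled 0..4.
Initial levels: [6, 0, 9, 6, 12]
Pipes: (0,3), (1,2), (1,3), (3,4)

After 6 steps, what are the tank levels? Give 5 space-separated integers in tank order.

Answer: 6 5 7 9 6

Derivation:
Step 1: flows [0=3,2->1,3->1,4->3] -> levels [6 2 8 6 11]
Step 2: flows [0=3,2->1,3->1,4->3] -> levels [6 4 7 6 10]
Step 3: flows [0=3,2->1,3->1,4->3] -> levels [6 6 6 6 9]
Step 4: flows [0=3,1=2,1=3,4->3] -> levels [6 6 6 7 8]
Step 5: flows [3->0,1=2,3->1,4->3] -> levels [7 7 6 6 7]
Step 6: flows [0->3,1->2,1->3,4->3] -> levels [6 5 7 9 6]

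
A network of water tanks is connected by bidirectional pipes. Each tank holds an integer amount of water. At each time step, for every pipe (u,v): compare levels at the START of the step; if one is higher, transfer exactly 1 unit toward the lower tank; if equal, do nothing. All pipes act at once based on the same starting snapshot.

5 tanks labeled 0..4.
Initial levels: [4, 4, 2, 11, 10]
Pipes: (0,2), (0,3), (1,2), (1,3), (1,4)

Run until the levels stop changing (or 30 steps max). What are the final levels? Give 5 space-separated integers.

Answer: 5 5 7 7 7

Derivation:
Step 1: flows [0->2,3->0,1->2,3->1,4->1] -> levels [4 5 4 9 9]
Step 2: flows [0=2,3->0,1->2,3->1,4->1] -> levels [5 6 5 7 8]
Step 3: flows [0=2,3->0,1->2,3->1,4->1] -> levels [6 7 6 5 7]
Step 4: flows [0=2,0->3,1->2,1->3,1=4] -> levels [5 5 7 7 7]
Step 5: flows [2->0,3->0,2->1,3->1,4->1] -> levels [7 8 5 5 6]
Step 6: flows [0->2,0->3,1->2,1->3,1->4] -> levels [5 5 7 7 7]
  -> period-2 cycle: step 6 state = step 4 state; never stabilizes
  -> state at step 30: (30-4) mod 2 = 0, same as step 4 -> [5 5 7 7 7]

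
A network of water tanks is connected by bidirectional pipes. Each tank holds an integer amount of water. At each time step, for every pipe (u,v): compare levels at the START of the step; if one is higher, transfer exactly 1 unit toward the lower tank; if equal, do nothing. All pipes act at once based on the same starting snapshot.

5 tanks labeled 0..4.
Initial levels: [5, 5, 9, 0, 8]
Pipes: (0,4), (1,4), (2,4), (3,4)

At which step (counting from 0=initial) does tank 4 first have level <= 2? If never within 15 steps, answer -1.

Step 1: flows [4->0,4->1,2->4,4->3] -> levels [6 6 8 1 6]
Step 2: flows [0=4,1=4,2->4,4->3] -> levels [6 6 7 2 6]
Step 3: flows [0=4,1=4,2->4,4->3] -> levels [6 6 6 3 6]
Step 4: flows [0=4,1=4,2=4,4->3] -> levels [6 6 6 4 5]
Step 5: flows [0->4,1->4,2->4,4->3] -> levels [5 5 5 5 7]
Step 6: flows [4->0,4->1,4->2,4->3] -> levels [6 6 6 6 3]
Step 7: flows [0->4,1->4,2->4,3->4] -> levels [5 5 5 5 7]
  -> period-2 cycle (repeats step 5); tank 4 never drops to <=2
Tank 4 never reaches <=2 within 15 steps

Answer: -1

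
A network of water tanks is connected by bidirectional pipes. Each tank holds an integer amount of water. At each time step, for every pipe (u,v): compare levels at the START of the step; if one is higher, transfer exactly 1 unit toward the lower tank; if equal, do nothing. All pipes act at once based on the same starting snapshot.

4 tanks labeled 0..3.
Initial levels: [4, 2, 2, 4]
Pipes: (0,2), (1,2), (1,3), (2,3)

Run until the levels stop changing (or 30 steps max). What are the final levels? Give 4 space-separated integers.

Step 1: flows [0->2,1=2,3->1,3->2] -> levels [3 3 4 2]
Step 2: flows [2->0,2->1,1->3,2->3] -> levels [4 3 1 4]
Step 3: flows [0->2,1->2,3->1,3->2] -> levels [3 3 4 2]
  -> period-2 cycle: step 3 state = step 1 state; never stabilizes
  -> state at step 30: (30-1) mod 2 = 1, same as step 2 -> [4 3 1 4]

Answer: 4 3 1 4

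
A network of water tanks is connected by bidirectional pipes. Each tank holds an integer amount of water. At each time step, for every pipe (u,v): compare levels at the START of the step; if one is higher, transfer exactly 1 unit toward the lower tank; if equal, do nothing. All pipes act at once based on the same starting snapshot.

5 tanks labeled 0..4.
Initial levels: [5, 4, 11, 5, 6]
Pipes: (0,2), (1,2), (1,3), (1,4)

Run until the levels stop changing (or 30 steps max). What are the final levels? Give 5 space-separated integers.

Answer: 6 4 7 7 7

Derivation:
Step 1: flows [2->0,2->1,3->1,4->1] -> levels [6 7 9 4 5]
Step 2: flows [2->0,2->1,1->3,1->4] -> levels [7 6 7 5 6]
Step 3: flows [0=2,2->1,1->3,1=4] -> levels [7 6 6 6 6]
Step 4: flows [0->2,1=2,1=3,1=4] -> levels [6 6 7 6 6]
Step 5: flows [2->0,2->1,1=3,1=4] -> levels [7 7 5 6 6]
Step 6: flows [0->2,1->2,1->3,1->4] -> levels [6 4 7 7 7]
Step 7: flows [2->0,2->1,3->1,4->1] -> levels [7 7 5 6 6]
  -> period-2 cycle: step 7 state = step 5 state; never stabilizes
  -> state at step 30: (30-5) mod 2 = 1, same as step 6 -> [6 4 7 7 7]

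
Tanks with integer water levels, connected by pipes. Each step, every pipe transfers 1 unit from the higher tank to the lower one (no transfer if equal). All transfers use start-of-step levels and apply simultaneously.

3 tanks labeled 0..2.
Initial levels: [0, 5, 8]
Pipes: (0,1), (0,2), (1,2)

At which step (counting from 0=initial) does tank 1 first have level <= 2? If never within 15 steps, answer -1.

Answer: -1

Derivation:
Step 1: flows [1->0,2->0,2->1] -> levels [2 5 6]
Step 2: flows [1->0,2->0,2->1] -> levels [4 5 4]
Step 3: flows [1->0,0=2,1->2] -> levels [5 3 5]
Step 4: flows [0->1,0=2,2->1] -> levels [4 5 4]
  -> period-2 cycle (repeats step 2); tank 1 never drops to <=2
Tank 1 never reaches <=2 within 15 steps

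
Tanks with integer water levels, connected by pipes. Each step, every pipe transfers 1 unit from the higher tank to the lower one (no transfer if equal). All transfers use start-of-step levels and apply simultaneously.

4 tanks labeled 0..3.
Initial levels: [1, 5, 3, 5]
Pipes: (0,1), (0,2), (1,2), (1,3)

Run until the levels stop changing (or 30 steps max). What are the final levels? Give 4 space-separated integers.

Step 1: flows [1->0,2->0,1->2,1=3] -> levels [3 3 3 5]
Step 2: flows [0=1,0=2,1=2,3->1] -> levels [3 4 3 4]
Step 3: flows [1->0,0=2,1->2,1=3] -> levels [4 2 4 4]
Step 4: flows [0->1,0=2,2->1,3->1] -> levels [3 5 3 3]
Step 5: flows [1->0,0=2,1->2,1->3] -> levels [4 2 4 4]
  -> period-2 cycle: step 5 state = step 3 state; never stabilizes
  -> state at step 30: (30-3) mod 2 = 1, same as step 4 -> [3 5 3 3]

Answer: 3 5 3 3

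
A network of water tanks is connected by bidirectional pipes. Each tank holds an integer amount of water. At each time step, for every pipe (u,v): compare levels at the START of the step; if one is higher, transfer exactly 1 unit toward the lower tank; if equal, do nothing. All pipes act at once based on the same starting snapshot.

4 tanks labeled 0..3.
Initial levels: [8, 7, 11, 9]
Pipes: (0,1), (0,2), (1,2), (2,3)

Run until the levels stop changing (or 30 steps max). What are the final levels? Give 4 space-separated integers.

Step 1: flows [0->1,2->0,2->1,2->3] -> levels [8 9 8 10]
Step 2: flows [1->0,0=2,1->2,3->2] -> levels [9 7 10 9]
Step 3: flows [0->1,2->0,2->1,2->3] -> levels [9 9 7 10]
Step 4: flows [0=1,0->2,1->2,3->2] -> levels [8 8 10 9]
Step 5: flows [0=1,2->0,2->1,2->3] -> levels [9 9 7 10]
  -> period-2 cycle: step 5 state = step 3 state; never stabilizes
  -> state at step 30: (30-3) mod 2 = 1, same as step 4 -> [8 8 10 9]

Answer: 8 8 10 9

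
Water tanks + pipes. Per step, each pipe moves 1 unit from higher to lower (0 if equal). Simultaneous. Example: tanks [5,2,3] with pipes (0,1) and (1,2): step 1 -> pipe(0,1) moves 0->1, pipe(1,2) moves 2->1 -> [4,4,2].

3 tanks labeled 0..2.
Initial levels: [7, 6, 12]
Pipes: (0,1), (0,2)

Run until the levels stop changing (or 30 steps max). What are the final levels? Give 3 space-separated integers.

Answer: 9 8 8

Derivation:
Step 1: flows [0->1,2->0] -> levels [7 7 11]
Step 2: flows [0=1,2->0] -> levels [8 7 10]
Step 3: flows [0->1,2->0] -> levels [8 8 9]
Step 4: flows [0=1,2->0] -> levels [9 8 8]
Step 5: flows [0->1,0->2] -> levels [7 9 9]
Step 6: flows [1->0,2->0] -> levels [9 8 8]
  -> period-2 cycle: step 6 state = step 4 state; never stabilizes
  -> state at step 30: (30-4) mod 2 = 0, same as step 4 -> [9 8 8]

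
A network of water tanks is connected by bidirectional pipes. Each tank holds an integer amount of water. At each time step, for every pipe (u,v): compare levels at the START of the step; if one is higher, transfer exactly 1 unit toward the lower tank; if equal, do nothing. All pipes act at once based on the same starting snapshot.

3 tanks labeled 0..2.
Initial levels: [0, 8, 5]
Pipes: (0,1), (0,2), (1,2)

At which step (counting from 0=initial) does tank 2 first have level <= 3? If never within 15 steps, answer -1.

Step 1: flows [1->0,2->0,1->2] -> levels [2 6 5]
Step 2: flows [1->0,2->0,1->2] -> levels [4 4 5]
Step 3: flows [0=1,2->0,2->1] -> levels [5 5 3]
Tank 2 first reaches <=3 at step 3

Answer: 3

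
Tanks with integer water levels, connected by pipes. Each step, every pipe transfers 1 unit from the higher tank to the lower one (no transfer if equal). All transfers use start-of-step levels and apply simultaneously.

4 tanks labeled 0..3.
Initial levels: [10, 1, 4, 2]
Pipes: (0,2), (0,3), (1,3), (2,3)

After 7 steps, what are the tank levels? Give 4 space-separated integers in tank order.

Step 1: flows [0->2,0->3,3->1,2->3] -> levels [8 2 4 3]
Step 2: flows [0->2,0->3,3->1,2->3] -> levels [6 3 4 4]
Step 3: flows [0->2,0->3,3->1,2=3] -> levels [4 4 5 4]
Step 4: flows [2->0,0=3,1=3,2->3] -> levels [5 4 3 5]
Step 5: flows [0->2,0=3,3->1,3->2] -> levels [4 5 5 3]
Step 6: flows [2->0,0->3,1->3,2->3] -> levels [4 4 3 6]
Step 7: flows [0->2,3->0,3->1,3->2] -> levels [4 5 5 3]

Answer: 4 5 5 3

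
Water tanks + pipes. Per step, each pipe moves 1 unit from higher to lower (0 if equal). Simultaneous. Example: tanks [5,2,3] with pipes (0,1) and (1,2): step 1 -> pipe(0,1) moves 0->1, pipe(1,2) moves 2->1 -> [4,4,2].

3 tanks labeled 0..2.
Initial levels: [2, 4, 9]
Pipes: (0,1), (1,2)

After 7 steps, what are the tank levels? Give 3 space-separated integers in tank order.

Answer: 5 5 5

Derivation:
Step 1: flows [1->0,2->1] -> levels [3 4 8]
Step 2: flows [1->0,2->1] -> levels [4 4 7]
Step 3: flows [0=1,2->1] -> levels [4 5 6]
Step 4: flows [1->0,2->1] -> levels [5 5 5]
Step 5: flows [0=1,1=2] -> levels [5 5 5]
  -> stable; steps 6..7 unchanged -> [5 5 5]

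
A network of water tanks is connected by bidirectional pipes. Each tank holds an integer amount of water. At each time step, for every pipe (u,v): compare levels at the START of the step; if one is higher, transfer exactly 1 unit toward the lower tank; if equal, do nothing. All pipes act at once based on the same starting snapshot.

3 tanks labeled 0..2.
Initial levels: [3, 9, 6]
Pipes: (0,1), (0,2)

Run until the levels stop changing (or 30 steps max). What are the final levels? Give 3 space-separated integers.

Step 1: flows [1->0,2->0] -> levels [5 8 5]
Step 2: flows [1->0,0=2] -> levels [6 7 5]
Step 3: flows [1->0,0->2] -> levels [6 6 6]
Step 4: flows [0=1,0=2] -> levels [6 6 6]
  -> stable (no change)

Answer: 6 6 6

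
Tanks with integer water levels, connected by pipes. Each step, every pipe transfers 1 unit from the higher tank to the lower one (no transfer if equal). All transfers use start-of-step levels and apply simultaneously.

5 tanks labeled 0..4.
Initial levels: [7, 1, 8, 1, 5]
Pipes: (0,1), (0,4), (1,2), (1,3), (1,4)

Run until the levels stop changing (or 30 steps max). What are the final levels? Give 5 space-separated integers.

Step 1: flows [0->1,0->4,2->1,1=3,4->1] -> levels [5 4 7 1 5]
Step 2: flows [0->1,0=4,2->1,1->3,4->1] -> levels [4 6 6 2 4]
Step 3: flows [1->0,0=4,1=2,1->3,1->4] -> levels [5 3 6 3 5]
Step 4: flows [0->1,0=4,2->1,1=3,4->1] -> levels [4 6 5 3 4]
Step 5: flows [1->0,0=4,1->2,1->3,1->4] -> levels [5 2 6 4 5]
Step 6: flows [0->1,0=4,2->1,3->1,4->1] -> levels [4 6 5 3 4]
  -> period-2 cycle: step 6 state = step 4 state; never stabilizes
  -> state at step 30: (30-4) mod 2 = 0, same as step 4 -> [4 6 5 3 4]

Answer: 4 6 5 3 4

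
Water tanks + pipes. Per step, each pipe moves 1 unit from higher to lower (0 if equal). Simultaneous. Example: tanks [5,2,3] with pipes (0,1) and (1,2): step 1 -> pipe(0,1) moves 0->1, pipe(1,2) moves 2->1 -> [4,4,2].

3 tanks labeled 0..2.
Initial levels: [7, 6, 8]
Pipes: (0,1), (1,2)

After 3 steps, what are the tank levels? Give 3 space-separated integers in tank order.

Answer: 6 8 7

Derivation:
Step 1: flows [0->1,2->1] -> levels [6 8 7]
Step 2: flows [1->0,1->2] -> levels [7 6 8]
  -> period-2 cycle: step 2 state = step 0 state
  -> state at step 3: (3-0) mod 2 = 1, same as step 1 -> [6 8 7]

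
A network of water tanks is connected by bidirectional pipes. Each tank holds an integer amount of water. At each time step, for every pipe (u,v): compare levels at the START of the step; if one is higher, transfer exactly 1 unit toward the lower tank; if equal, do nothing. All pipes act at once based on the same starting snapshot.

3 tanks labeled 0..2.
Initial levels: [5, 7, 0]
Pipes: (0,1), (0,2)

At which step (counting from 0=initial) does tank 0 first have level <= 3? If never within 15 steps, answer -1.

Answer: -1

Derivation:
Step 1: flows [1->0,0->2] -> levels [5 6 1]
Step 2: flows [1->0,0->2] -> levels [5 5 2]
Step 3: flows [0=1,0->2] -> levels [4 5 3]
Step 4: flows [1->0,0->2] -> levels [4 4 4]
Step 5: flows [0=1,0=2] -> levels [4 4 4]
  -> stable; tank 0 stays at 4 > 3
Tank 0 never reaches <=3 within 15 steps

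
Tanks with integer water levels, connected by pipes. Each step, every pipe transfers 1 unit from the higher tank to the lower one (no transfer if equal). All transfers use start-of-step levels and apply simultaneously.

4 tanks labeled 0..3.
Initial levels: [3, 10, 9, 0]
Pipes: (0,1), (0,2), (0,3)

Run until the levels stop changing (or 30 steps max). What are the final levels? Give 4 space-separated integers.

Step 1: flows [1->0,2->0,0->3] -> levels [4 9 8 1]
Step 2: flows [1->0,2->0,0->3] -> levels [5 8 7 2]
Step 3: flows [1->0,2->0,0->3] -> levels [6 7 6 3]
Step 4: flows [1->0,0=2,0->3] -> levels [6 6 6 4]
Step 5: flows [0=1,0=2,0->3] -> levels [5 6 6 5]
Step 6: flows [1->0,2->0,0=3] -> levels [7 5 5 5]
Step 7: flows [0->1,0->2,0->3] -> levels [4 6 6 6]
Step 8: flows [1->0,2->0,3->0] -> levels [7 5 5 5]
  -> period-2 cycle: step 8 state = step 6 state; never stabilizes
  -> state at step 30: (30-6) mod 2 = 0, same as step 6 -> [7 5 5 5]

Answer: 7 5 5 5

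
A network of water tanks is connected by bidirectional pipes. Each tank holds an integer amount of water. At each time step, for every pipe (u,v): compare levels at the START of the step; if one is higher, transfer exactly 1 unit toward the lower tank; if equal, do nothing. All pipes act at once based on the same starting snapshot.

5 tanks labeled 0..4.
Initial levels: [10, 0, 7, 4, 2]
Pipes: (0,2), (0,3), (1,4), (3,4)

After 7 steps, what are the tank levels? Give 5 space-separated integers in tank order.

Answer: 6 3 5 4 5

Derivation:
Step 1: flows [0->2,0->3,4->1,3->4] -> levels [8 1 8 4 2]
Step 2: flows [0=2,0->3,4->1,3->4] -> levels [7 2 8 4 2]
Step 3: flows [2->0,0->3,1=4,3->4] -> levels [7 2 7 4 3]
Step 4: flows [0=2,0->3,4->1,3->4] -> levels [6 3 7 4 3]
Step 5: flows [2->0,0->3,1=4,3->4] -> levels [6 3 6 4 4]
Step 6: flows [0=2,0->3,4->1,3=4] -> levels [5 4 6 5 3]
Step 7: flows [2->0,0=3,1->4,3->4] -> levels [6 3 5 4 5]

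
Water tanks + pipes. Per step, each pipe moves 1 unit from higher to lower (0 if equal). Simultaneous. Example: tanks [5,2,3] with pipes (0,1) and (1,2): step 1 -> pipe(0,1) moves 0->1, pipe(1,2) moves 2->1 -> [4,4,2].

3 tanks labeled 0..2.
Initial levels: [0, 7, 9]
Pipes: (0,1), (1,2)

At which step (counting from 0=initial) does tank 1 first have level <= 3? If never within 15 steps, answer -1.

Answer: -1

Derivation:
Step 1: flows [1->0,2->1] -> levels [1 7 8]
Step 2: flows [1->0,2->1] -> levels [2 7 7]
Step 3: flows [1->0,1=2] -> levels [3 6 7]
Step 4: flows [1->0,2->1] -> levels [4 6 6]
Step 5: flows [1->0,1=2] -> levels [5 5 6]
Step 6: flows [0=1,2->1] -> levels [5 6 5]
Step 7: flows [1->0,1->2] -> levels [6 4 6]
Step 8: flows [0->1,2->1] -> levels [5 6 5]
  -> period-2 cycle (repeats step 6); tank 1 never drops to <=3
Tank 1 never reaches <=3 within 15 steps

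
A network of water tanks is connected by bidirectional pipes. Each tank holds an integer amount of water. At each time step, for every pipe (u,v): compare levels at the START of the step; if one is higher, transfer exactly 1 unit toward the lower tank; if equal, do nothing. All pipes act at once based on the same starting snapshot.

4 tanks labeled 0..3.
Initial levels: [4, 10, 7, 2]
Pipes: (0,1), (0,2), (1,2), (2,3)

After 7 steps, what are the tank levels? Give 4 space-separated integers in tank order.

Answer: 5 6 7 5

Derivation:
Step 1: flows [1->0,2->0,1->2,2->3] -> levels [6 8 6 3]
Step 2: flows [1->0,0=2,1->2,2->3] -> levels [7 6 6 4]
Step 3: flows [0->1,0->2,1=2,2->3] -> levels [5 7 6 5]
Step 4: flows [1->0,2->0,1->2,2->3] -> levels [7 5 5 6]
Step 5: flows [0->1,0->2,1=2,3->2] -> levels [5 6 7 5]
Step 6: flows [1->0,2->0,2->1,2->3] -> levels [7 6 4 6]
Step 7: flows [0->1,0->2,1->2,3->2] -> levels [5 6 7 5]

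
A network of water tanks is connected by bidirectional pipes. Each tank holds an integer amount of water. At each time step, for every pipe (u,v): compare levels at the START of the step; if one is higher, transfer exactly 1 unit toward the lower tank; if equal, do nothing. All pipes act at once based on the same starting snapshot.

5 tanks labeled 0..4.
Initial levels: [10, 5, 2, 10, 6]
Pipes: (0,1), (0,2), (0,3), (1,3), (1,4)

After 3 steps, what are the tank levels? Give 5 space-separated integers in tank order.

Answer: 6 6 5 9 7

Derivation:
Step 1: flows [0->1,0->2,0=3,3->1,4->1] -> levels [8 8 3 9 5]
Step 2: flows [0=1,0->2,3->0,3->1,1->4] -> levels [8 8 4 7 6]
Step 3: flows [0=1,0->2,0->3,1->3,1->4] -> levels [6 6 5 9 7]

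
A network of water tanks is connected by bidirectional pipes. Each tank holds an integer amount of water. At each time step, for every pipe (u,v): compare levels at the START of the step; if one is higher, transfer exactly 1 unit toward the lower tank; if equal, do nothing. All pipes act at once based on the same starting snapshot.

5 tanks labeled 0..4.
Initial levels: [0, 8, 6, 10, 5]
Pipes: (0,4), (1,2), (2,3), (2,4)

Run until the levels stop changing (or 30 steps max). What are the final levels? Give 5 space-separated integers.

Step 1: flows [4->0,1->2,3->2,2->4] -> levels [1 7 7 9 5]
Step 2: flows [4->0,1=2,3->2,2->4] -> levels [2 7 7 8 5]
Step 3: flows [4->0,1=2,3->2,2->4] -> levels [3 7 7 7 5]
Step 4: flows [4->0,1=2,2=3,2->4] -> levels [4 7 6 7 5]
Step 5: flows [4->0,1->2,3->2,2->4] -> levels [5 6 7 6 5]
Step 6: flows [0=4,2->1,2->3,2->4] -> levels [5 7 4 7 6]
Step 7: flows [4->0,1->2,3->2,4->2] -> levels [6 6 7 6 4]
Step 8: flows [0->4,2->1,2->3,2->4] -> levels [5 7 4 7 6]
  -> period-2 cycle: step 8 state = step 6 state; never stabilizes
  -> state at step 30: (30-6) mod 2 = 0, same as step 6 -> [5 7 4 7 6]

Answer: 5 7 4 7 6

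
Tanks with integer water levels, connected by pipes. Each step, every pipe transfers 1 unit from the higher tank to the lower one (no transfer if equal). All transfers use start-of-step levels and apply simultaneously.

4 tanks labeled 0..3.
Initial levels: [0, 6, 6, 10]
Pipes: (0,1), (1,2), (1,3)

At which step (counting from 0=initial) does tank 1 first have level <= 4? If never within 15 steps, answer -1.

Answer: 7

Derivation:
Step 1: flows [1->0,1=2,3->1] -> levels [1 6 6 9]
Step 2: flows [1->0,1=2,3->1] -> levels [2 6 6 8]
Step 3: flows [1->0,1=2,3->1] -> levels [3 6 6 7]
Step 4: flows [1->0,1=2,3->1] -> levels [4 6 6 6]
Step 5: flows [1->0,1=2,1=3] -> levels [5 5 6 6]
Step 6: flows [0=1,2->1,3->1] -> levels [5 7 5 5]
Step 7: flows [1->0,1->2,1->3] -> levels [6 4 6 6]
Tank 1 first reaches <=4 at step 7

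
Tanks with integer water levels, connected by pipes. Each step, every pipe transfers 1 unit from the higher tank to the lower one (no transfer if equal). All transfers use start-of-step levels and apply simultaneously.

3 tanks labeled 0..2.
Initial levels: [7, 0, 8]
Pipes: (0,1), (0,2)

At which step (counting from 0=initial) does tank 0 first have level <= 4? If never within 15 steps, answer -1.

Step 1: flows [0->1,2->0] -> levels [7 1 7]
Step 2: flows [0->1,0=2] -> levels [6 2 7]
Step 3: flows [0->1,2->0] -> levels [6 3 6]
Step 4: flows [0->1,0=2] -> levels [5 4 6]
Step 5: flows [0->1,2->0] -> levels [5 5 5]
Step 6: flows [0=1,0=2] -> levels [5 5 5]
  -> stable; tank 0 stays at 5 > 4
Tank 0 never reaches <=4 within 15 steps

Answer: -1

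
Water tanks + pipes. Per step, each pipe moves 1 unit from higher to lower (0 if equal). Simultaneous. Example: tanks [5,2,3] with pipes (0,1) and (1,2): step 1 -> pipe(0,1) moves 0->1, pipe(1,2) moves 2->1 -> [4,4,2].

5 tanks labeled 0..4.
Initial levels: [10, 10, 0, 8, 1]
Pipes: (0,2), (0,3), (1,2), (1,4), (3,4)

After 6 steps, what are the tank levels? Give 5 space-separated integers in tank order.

Step 1: flows [0->2,0->3,1->2,1->4,3->4] -> levels [8 8 2 8 3]
Step 2: flows [0->2,0=3,1->2,1->4,3->4] -> levels [7 6 4 7 5]
Step 3: flows [0->2,0=3,1->2,1->4,3->4] -> levels [6 4 6 6 7]
Step 4: flows [0=2,0=3,2->1,4->1,4->3] -> levels [6 6 5 7 5]
Step 5: flows [0->2,3->0,1->2,1->4,3->4] -> levels [6 4 7 5 7]
Step 6: flows [2->0,0->3,2->1,4->1,4->3] -> levels [6 6 5 7 5]

Answer: 6 6 5 7 5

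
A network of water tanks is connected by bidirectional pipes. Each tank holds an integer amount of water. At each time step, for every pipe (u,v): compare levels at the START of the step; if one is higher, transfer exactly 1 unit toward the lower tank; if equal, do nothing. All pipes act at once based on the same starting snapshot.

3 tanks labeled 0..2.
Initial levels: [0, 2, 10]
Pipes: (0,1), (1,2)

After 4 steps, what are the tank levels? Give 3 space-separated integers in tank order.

Answer: 3 3 6

Derivation:
Step 1: flows [1->0,2->1] -> levels [1 2 9]
Step 2: flows [1->0,2->1] -> levels [2 2 8]
Step 3: flows [0=1,2->1] -> levels [2 3 7]
Step 4: flows [1->0,2->1] -> levels [3 3 6]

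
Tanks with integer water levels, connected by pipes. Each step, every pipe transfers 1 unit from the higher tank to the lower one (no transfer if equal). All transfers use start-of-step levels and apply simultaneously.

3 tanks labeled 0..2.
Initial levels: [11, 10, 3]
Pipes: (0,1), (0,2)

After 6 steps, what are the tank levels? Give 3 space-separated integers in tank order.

Step 1: flows [0->1,0->2] -> levels [9 11 4]
Step 2: flows [1->0,0->2] -> levels [9 10 5]
Step 3: flows [1->0,0->2] -> levels [9 9 6]
Step 4: flows [0=1,0->2] -> levels [8 9 7]
Step 5: flows [1->0,0->2] -> levels [8 8 8]
Step 6: flows [0=1,0=2] -> levels [8 8 8]

Answer: 8 8 8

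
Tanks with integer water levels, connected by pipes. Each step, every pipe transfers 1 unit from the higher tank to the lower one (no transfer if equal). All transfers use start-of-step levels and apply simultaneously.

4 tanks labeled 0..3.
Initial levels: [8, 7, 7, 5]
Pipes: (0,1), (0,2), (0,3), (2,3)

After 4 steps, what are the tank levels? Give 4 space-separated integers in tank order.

Step 1: flows [0->1,0->2,0->3,2->3] -> levels [5 8 7 7]
Step 2: flows [1->0,2->0,3->0,2=3] -> levels [8 7 6 6]
Step 3: flows [0->1,0->2,0->3,2=3] -> levels [5 8 7 7]
  -> period-2 cycle: step 3 state = step 1 state
  -> state at step 4: (4-1) mod 2 = 1, same as step 2 -> [8 7 6 6]

Answer: 8 7 6 6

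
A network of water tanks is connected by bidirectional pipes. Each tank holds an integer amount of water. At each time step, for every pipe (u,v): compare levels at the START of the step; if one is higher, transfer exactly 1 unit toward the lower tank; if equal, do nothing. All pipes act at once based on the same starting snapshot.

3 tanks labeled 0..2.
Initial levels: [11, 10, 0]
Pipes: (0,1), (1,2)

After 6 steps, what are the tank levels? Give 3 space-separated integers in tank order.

Step 1: flows [0->1,1->2] -> levels [10 10 1]
Step 2: flows [0=1,1->2] -> levels [10 9 2]
Step 3: flows [0->1,1->2] -> levels [9 9 3]
Step 4: flows [0=1,1->2] -> levels [9 8 4]
Step 5: flows [0->1,1->2] -> levels [8 8 5]
Step 6: flows [0=1,1->2] -> levels [8 7 6]

Answer: 8 7 6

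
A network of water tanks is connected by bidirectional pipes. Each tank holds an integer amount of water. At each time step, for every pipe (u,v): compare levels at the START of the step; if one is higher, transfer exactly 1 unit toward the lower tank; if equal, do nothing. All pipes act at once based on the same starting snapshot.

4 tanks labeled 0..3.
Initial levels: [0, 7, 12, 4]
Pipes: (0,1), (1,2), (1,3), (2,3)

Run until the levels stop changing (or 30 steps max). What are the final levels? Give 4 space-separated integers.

Answer: 6 5 6 6

Derivation:
Step 1: flows [1->0,2->1,1->3,2->3] -> levels [1 6 10 6]
Step 2: flows [1->0,2->1,1=3,2->3] -> levels [2 6 8 7]
Step 3: flows [1->0,2->1,3->1,2->3] -> levels [3 7 6 7]
Step 4: flows [1->0,1->2,1=3,3->2] -> levels [4 5 8 6]
Step 5: flows [1->0,2->1,3->1,2->3] -> levels [5 6 6 6]
Step 6: flows [1->0,1=2,1=3,2=3] -> levels [6 5 6 6]
Step 7: flows [0->1,2->1,3->1,2=3] -> levels [5 8 5 5]
Step 8: flows [1->0,1->2,1->3,2=3] -> levels [6 5 6 6]
  -> period-2 cycle: step 8 state = step 6 state; never stabilizes
  -> state at step 30: (30-6) mod 2 = 0, same as step 6 -> [6 5 6 6]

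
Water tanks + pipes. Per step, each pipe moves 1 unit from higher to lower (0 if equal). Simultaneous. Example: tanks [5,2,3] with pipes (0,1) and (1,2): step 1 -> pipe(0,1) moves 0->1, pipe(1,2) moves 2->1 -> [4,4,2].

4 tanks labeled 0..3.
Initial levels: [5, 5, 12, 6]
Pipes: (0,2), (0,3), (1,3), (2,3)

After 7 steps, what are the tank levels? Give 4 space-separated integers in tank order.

Step 1: flows [2->0,3->0,3->1,2->3] -> levels [7 6 10 5]
Step 2: flows [2->0,0->3,1->3,2->3] -> levels [7 5 8 8]
Step 3: flows [2->0,3->0,3->1,2=3] -> levels [9 6 7 6]
Step 4: flows [0->2,0->3,1=3,2->3] -> levels [7 6 7 8]
Step 5: flows [0=2,3->0,3->1,3->2] -> levels [8 7 8 5]
Step 6: flows [0=2,0->3,1->3,2->3] -> levels [7 6 7 8]
  -> period-2 cycle: step 6 state = step 4 state
  -> state at step 7: (7-4) mod 2 = 1, same as step 5 -> [8 7 8 5]

Answer: 8 7 8 5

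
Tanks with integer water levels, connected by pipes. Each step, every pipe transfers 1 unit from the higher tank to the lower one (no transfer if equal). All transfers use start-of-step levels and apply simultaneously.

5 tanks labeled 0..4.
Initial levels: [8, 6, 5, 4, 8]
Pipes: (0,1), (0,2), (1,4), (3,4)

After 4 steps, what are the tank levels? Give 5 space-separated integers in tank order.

Answer: 7 5 6 6 7

Derivation:
Step 1: flows [0->1,0->2,4->1,4->3] -> levels [6 8 6 5 6]
Step 2: flows [1->0,0=2,1->4,4->3] -> levels [7 6 6 6 6]
Step 3: flows [0->1,0->2,1=4,3=4] -> levels [5 7 7 6 6]
Step 4: flows [1->0,2->0,1->4,3=4] -> levels [7 5 6 6 7]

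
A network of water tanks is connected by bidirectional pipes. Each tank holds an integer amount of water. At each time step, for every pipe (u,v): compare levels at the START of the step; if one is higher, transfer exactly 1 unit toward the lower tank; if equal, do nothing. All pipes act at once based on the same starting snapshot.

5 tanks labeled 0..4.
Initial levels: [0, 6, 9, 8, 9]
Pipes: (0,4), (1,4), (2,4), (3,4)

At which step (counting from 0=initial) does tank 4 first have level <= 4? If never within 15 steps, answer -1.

Step 1: flows [4->0,4->1,2=4,4->3] -> levels [1 7 9 9 6]
Step 2: flows [4->0,1->4,2->4,3->4] -> levels [2 6 8 8 8]
Step 3: flows [4->0,4->1,2=4,3=4] -> levels [3 7 8 8 6]
Step 4: flows [4->0,1->4,2->4,3->4] -> levels [4 6 7 7 8]
Step 5: flows [4->0,4->1,4->2,4->3] -> levels [5 7 8 8 4]
Tank 4 first reaches <=4 at step 5

Answer: 5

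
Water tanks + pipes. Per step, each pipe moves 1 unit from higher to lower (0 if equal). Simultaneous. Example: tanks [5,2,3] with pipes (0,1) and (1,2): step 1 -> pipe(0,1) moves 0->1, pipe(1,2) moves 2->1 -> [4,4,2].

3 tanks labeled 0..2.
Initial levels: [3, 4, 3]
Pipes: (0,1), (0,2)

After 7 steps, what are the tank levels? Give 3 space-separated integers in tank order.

Step 1: flows [1->0,0=2] -> levels [4 3 3]
Step 2: flows [0->1,0->2] -> levels [2 4 4]
Step 3: flows [1->0,2->0] -> levels [4 3 3]
  -> period-2 cycle: step 3 state = step 1 state
  -> state at step 7: (7-1) mod 2 = 0, same as step 1 -> [4 3 3]

Answer: 4 3 3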